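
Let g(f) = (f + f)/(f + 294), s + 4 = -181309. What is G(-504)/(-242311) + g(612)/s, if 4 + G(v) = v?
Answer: 13858726160/6634054285793 ≈ 0.0020890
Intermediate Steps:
s = -181313 (s = -4 - 181309 = -181313)
g(f) = 2*f/(294 + f) (g(f) = (2*f)/(294 + f) = 2*f/(294 + f))
G(v) = -4 + v
G(-504)/(-242311) + g(612)/s = (-4 - 504)/(-242311) + (2*612/(294 + 612))/(-181313) = -508*(-1/242311) + (2*612/906)*(-1/181313) = 508/242311 + (2*612*(1/906))*(-1/181313) = 508/242311 + (204/151)*(-1/181313) = 508/242311 - 204/27378263 = 13858726160/6634054285793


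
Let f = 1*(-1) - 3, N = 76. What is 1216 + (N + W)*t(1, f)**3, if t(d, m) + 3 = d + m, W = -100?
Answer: 6400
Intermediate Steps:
f = -4 (f = -1 - 3 = -4)
t(d, m) = -3 + d + m (t(d, m) = -3 + (d + m) = -3 + d + m)
1216 + (N + W)*t(1, f)**3 = 1216 + (76 - 100)*(-3 + 1 - 4)**3 = 1216 - 24*(-6)**3 = 1216 - 24*(-216) = 1216 + 5184 = 6400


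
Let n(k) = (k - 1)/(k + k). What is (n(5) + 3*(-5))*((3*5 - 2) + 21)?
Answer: -2482/5 ≈ -496.40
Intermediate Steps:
n(k) = (-1 + k)/(2*k) (n(k) = (-1 + k)/((2*k)) = (-1 + k)*(1/(2*k)) = (-1 + k)/(2*k))
(n(5) + 3*(-5))*((3*5 - 2) + 21) = ((½)*(-1 + 5)/5 + 3*(-5))*((3*5 - 2) + 21) = ((½)*(⅕)*4 - 15)*((15 - 2) + 21) = (⅖ - 15)*(13 + 21) = -73/5*34 = -2482/5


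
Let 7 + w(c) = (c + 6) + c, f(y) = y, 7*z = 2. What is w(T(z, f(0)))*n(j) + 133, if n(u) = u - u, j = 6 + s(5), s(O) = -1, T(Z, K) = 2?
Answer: 133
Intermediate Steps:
z = 2/7 (z = (⅐)*2 = 2/7 ≈ 0.28571)
j = 5 (j = 6 - 1 = 5)
w(c) = -1 + 2*c (w(c) = -7 + ((c + 6) + c) = -7 + ((6 + c) + c) = -7 + (6 + 2*c) = -1 + 2*c)
n(u) = 0
w(T(z, f(0)))*n(j) + 133 = (-1 + 2*2)*0 + 133 = (-1 + 4)*0 + 133 = 3*0 + 133 = 0 + 133 = 133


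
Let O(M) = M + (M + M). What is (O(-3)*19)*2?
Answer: -342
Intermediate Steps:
O(M) = 3*M (O(M) = M + 2*M = 3*M)
(O(-3)*19)*2 = ((3*(-3))*19)*2 = -9*19*2 = -171*2 = -342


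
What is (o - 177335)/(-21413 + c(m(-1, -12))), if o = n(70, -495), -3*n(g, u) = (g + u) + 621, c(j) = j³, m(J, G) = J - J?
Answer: 532201/64239 ≈ 8.2847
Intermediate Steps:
m(J, G) = 0
n(g, u) = -207 - g/3 - u/3 (n(g, u) = -((g + u) + 621)/3 = -(621 + g + u)/3 = -207 - g/3 - u/3)
o = -196/3 (o = -207 - ⅓*70 - ⅓*(-495) = -207 - 70/3 + 165 = -196/3 ≈ -65.333)
(o - 177335)/(-21413 + c(m(-1, -12))) = (-196/3 - 177335)/(-21413 + 0³) = -532201/(3*(-21413 + 0)) = -532201/3/(-21413) = -532201/3*(-1/21413) = 532201/64239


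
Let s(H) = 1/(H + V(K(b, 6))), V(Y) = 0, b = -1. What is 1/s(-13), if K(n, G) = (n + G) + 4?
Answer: -13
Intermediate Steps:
K(n, G) = 4 + G + n (K(n, G) = (G + n) + 4 = 4 + G + n)
s(H) = 1/H (s(H) = 1/(H + 0) = 1/H)
1/s(-13) = 1/(1/(-13)) = 1/(-1/13) = -13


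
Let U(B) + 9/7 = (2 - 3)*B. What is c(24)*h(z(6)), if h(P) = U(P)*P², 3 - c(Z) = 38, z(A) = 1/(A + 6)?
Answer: 575/1728 ≈ 0.33275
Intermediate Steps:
z(A) = 1/(6 + A)
c(Z) = -35 (c(Z) = 3 - 1*38 = 3 - 38 = -35)
U(B) = -9/7 - B (U(B) = -9/7 + (2 - 3)*B = -9/7 - B)
h(P) = P²*(-9/7 - P) (h(P) = (-9/7 - P)*P² = P²*(-9/7 - P))
c(24)*h(z(6)) = -35*(1/(6 + 6))²*(-9/7 - 1/(6 + 6)) = -35*(1/12)²*(-9/7 - 1/12) = -35*(1/12)²*(-9/7 - 1*1/12) = -35*(-9/7 - 1/12)/144 = -35*(-115)/(144*84) = -35*(-115/12096) = 575/1728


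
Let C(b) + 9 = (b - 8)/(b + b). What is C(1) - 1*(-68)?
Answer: 111/2 ≈ 55.500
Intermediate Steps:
C(b) = -9 + (-8 + b)/(2*b) (C(b) = -9 + (b - 8)/(b + b) = -9 + (-8 + b)/((2*b)) = -9 + (-8 + b)*(1/(2*b)) = -9 + (-8 + b)/(2*b))
C(1) - 1*(-68) = (-17/2 - 4/1) - 1*(-68) = (-17/2 - 4*1) + 68 = (-17/2 - 4) + 68 = -25/2 + 68 = 111/2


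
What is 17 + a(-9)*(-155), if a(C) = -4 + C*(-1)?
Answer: -758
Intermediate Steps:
a(C) = -4 - C
17 + a(-9)*(-155) = 17 + (-4 - 1*(-9))*(-155) = 17 + (-4 + 9)*(-155) = 17 + 5*(-155) = 17 - 775 = -758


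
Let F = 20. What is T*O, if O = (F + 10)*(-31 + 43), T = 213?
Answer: 76680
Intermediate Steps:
O = 360 (O = (20 + 10)*(-31 + 43) = 30*12 = 360)
T*O = 213*360 = 76680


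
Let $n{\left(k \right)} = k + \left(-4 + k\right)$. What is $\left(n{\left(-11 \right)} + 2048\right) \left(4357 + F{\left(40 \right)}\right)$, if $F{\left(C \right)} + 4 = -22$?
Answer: $8757282$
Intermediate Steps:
$F{\left(C \right)} = -26$ ($F{\left(C \right)} = -4 - 22 = -26$)
$n{\left(k \right)} = -4 + 2 k$
$\left(n{\left(-11 \right)} + 2048\right) \left(4357 + F{\left(40 \right)}\right) = \left(\left(-4 + 2 \left(-11\right)\right) + 2048\right) \left(4357 - 26\right) = \left(\left(-4 - 22\right) + 2048\right) 4331 = \left(-26 + 2048\right) 4331 = 2022 \cdot 4331 = 8757282$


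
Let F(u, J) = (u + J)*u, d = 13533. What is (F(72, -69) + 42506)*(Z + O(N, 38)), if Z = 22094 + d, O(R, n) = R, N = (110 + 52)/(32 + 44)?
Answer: 28920807427/19 ≈ 1.5221e+9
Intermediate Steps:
N = 81/38 (N = 162/76 = 162*(1/76) = 81/38 ≈ 2.1316)
F(u, J) = u*(J + u) (F(u, J) = (J + u)*u = u*(J + u))
Z = 35627 (Z = 22094 + 13533 = 35627)
(F(72, -69) + 42506)*(Z + O(N, 38)) = (72*(-69 + 72) + 42506)*(35627 + 81/38) = (72*3 + 42506)*(1353907/38) = (216 + 42506)*(1353907/38) = 42722*(1353907/38) = 28920807427/19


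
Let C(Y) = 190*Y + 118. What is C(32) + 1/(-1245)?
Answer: 7716509/1245 ≈ 6198.0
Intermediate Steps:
C(Y) = 118 + 190*Y
C(32) + 1/(-1245) = (118 + 190*32) + 1/(-1245) = (118 + 6080) - 1/1245 = 6198 - 1/1245 = 7716509/1245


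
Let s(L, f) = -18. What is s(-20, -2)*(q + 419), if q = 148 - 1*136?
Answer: -7758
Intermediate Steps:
q = 12 (q = 148 - 136 = 12)
s(-20, -2)*(q + 419) = -18*(12 + 419) = -18*431 = -7758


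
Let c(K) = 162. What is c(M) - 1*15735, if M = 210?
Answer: -15573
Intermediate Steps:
c(M) - 1*15735 = 162 - 1*15735 = 162 - 15735 = -15573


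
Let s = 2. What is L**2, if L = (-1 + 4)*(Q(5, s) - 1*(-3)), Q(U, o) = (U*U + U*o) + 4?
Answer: 15876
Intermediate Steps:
Q(U, o) = 4 + U**2 + U*o (Q(U, o) = (U**2 + U*o) + 4 = 4 + U**2 + U*o)
L = 126 (L = (-1 + 4)*((4 + 5**2 + 5*2) - 1*(-3)) = 3*((4 + 25 + 10) + 3) = 3*(39 + 3) = 3*42 = 126)
L**2 = 126**2 = 15876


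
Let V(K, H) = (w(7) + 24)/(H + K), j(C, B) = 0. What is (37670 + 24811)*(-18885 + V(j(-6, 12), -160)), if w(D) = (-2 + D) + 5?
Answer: -94397356977/80 ≈ -1.1800e+9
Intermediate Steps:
w(D) = 3 + D
V(K, H) = 34/(H + K) (V(K, H) = ((3 + 7) + 24)/(H + K) = (10 + 24)/(H + K) = 34/(H + K))
(37670 + 24811)*(-18885 + V(j(-6, 12), -160)) = (37670 + 24811)*(-18885 + 34/(-160 + 0)) = 62481*(-18885 + 34/(-160)) = 62481*(-18885 + 34*(-1/160)) = 62481*(-18885 - 17/80) = 62481*(-1510817/80) = -94397356977/80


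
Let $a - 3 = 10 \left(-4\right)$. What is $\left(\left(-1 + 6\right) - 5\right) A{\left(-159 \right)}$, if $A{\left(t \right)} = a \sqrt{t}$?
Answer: $0$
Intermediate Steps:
$a = -37$ ($a = 3 + 10 \left(-4\right) = 3 - 40 = -37$)
$A{\left(t \right)} = - 37 \sqrt{t}$
$\left(\left(-1 + 6\right) - 5\right) A{\left(-159 \right)} = \left(\left(-1 + 6\right) - 5\right) \left(- 37 \sqrt{-159}\right) = \left(5 - 5\right) \left(- 37 i \sqrt{159}\right) = 0 \left(- 37 i \sqrt{159}\right) = 0$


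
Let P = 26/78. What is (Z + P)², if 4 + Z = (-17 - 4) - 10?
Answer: 10816/9 ≈ 1201.8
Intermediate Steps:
P = ⅓ (P = 26*(1/78) = ⅓ ≈ 0.33333)
Z = -35 (Z = -4 + ((-17 - 4) - 10) = -4 + (-21 - 10) = -4 - 31 = -35)
(Z + P)² = (-35 + ⅓)² = (-104/3)² = 10816/9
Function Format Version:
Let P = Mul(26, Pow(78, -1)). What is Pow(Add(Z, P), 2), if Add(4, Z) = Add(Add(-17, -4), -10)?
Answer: Rational(10816, 9) ≈ 1201.8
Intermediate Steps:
P = Rational(1, 3) (P = Mul(26, Rational(1, 78)) = Rational(1, 3) ≈ 0.33333)
Z = -35 (Z = Add(-4, Add(Add(-17, -4), -10)) = Add(-4, Add(-21, -10)) = Add(-4, -31) = -35)
Pow(Add(Z, P), 2) = Pow(Add(-35, Rational(1, 3)), 2) = Pow(Rational(-104, 3), 2) = Rational(10816, 9)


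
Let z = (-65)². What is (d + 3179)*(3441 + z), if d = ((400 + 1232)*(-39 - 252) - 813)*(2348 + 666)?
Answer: -10991755889686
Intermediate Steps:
z = 4225
d = -1433835150 (d = (1632*(-291) - 813)*3014 = (-474912 - 813)*3014 = -475725*3014 = -1433835150)
(d + 3179)*(3441 + z) = (-1433835150 + 3179)*(3441 + 4225) = -1433831971*7666 = -10991755889686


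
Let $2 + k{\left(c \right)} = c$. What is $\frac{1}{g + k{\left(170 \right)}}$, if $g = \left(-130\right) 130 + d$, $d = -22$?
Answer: $- \frac{1}{16754} \approx -5.9687 \cdot 10^{-5}$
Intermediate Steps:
$k{\left(c \right)} = -2 + c$
$g = -16922$ ($g = \left(-130\right) 130 - 22 = -16900 - 22 = -16922$)
$\frac{1}{g + k{\left(170 \right)}} = \frac{1}{-16922 + \left(-2 + 170\right)} = \frac{1}{-16922 + 168} = \frac{1}{-16754} = - \frac{1}{16754}$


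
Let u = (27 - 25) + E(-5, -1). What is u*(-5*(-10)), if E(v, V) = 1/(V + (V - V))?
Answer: 50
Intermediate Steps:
E(v, V) = 1/V (E(v, V) = 1/(V + 0) = 1/V)
u = 1 (u = (27 - 25) + 1/(-1) = 2 - 1 = 1)
u*(-5*(-10)) = 1*(-5*(-10)) = 1*50 = 50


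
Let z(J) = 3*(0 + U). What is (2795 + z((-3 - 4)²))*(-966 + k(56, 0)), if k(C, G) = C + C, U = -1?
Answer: -2384368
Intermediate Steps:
z(J) = -3 (z(J) = 3*(0 - 1) = 3*(-1) = -3)
k(C, G) = 2*C
(2795 + z((-3 - 4)²))*(-966 + k(56, 0)) = (2795 - 3)*(-966 + 2*56) = 2792*(-966 + 112) = 2792*(-854) = -2384368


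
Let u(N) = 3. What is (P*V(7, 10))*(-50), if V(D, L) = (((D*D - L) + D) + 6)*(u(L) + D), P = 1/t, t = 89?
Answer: -26000/89 ≈ -292.13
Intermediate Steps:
P = 1/89 ≈ 0.011236
V(D, L) = (3 + D)*(6 + D + D² - L) (V(D, L) = (((D*D - L) + D) + 6)*(3 + D) = (((D² - L) + D) + 6)*(3 + D) = ((D + D² - L) + 6)*(3 + D) = (6 + D + D² - L)*(3 + D) = (3 + D)*(6 + D + D² - L))
(P*V(7, 10))*(-50) = ((18 + 7³ - 3*10 + 4*7² + 9*7 - 1*7*10)/89)*(-50) = ((18 + 343 - 30 + 4*49 + 63 - 70)/89)*(-50) = ((18 + 343 - 30 + 196 + 63 - 70)/89)*(-50) = ((1/89)*520)*(-50) = (520/89)*(-50) = -26000/89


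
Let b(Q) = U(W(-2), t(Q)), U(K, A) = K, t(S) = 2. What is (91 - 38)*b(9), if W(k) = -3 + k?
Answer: -265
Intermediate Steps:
b(Q) = -5 (b(Q) = -3 - 2 = -5)
(91 - 38)*b(9) = (91 - 38)*(-5) = 53*(-5) = -265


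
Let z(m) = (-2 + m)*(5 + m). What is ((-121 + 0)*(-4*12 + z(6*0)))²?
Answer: 49252324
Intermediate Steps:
((-121 + 0)*(-4*12 + z(6*0)))² = ((-121 + 0)*(-4*12 + (-10 + (6*0)² + 3*(6*0))))² = (-121*(-48 + (-10 + 0² + 3*0)))² = (-121*(-48 + (-10 + 0 + 0)))² = (-121*(-48 - 10))² = (-121*(-58))² = 7018² = 49252324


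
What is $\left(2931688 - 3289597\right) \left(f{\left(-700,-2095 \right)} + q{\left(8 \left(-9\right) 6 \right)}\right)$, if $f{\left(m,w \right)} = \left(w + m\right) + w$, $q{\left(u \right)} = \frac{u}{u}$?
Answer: $1749817101$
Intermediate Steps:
$q{\left(u \right)} = 1$
$f{\left(m,w \right)} = m + 2 w$ ($f{\left(m,w \right)} = \left(m + w\right) + w = m + 2 w$)
$\left(2931688 - 3289597\right) \left(f{\left(-700,-2095 \right)} + q{\left(8 \left(-9\right) 6 \right)}\right) = \left(2931688 - 3289597\right) \left(\left(-700 + 2 \left(-2095\right)\right) + 1\right) = - 357909 \left(\left(-700 - 4190\right) + 1\right) = - 357909 \left(-4890 + 1\right) = \left(-357909\right) \left(-4889\right) = 1749817101$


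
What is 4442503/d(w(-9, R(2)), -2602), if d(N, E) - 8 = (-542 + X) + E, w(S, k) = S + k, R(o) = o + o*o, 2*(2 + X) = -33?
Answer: -8885006/6309 ≈ -1408.3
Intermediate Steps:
X = -37/2 (X = -2 + (½)*(-33) = -2 - 33/2 = -37/2 ≈ -18.500)
R(o) = o + o²
d(N, E) = -1105/2 + E (d(N, E) = 8 + ((-542 - 37/2) + E) = 8 + (-1121/2 + E) = -1105/2 + E)
4442503/d(w(-9, R(2)), -2602) = 4442503/(-1105/2 - 2602) = 4442503/(-6309/2) = 4442503*(-2/6309) = -8885006/6309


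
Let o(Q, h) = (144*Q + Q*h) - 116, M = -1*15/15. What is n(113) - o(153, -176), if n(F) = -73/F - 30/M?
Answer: 569673/113 ≈ 5041.4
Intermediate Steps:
M = -1 (M = -15*1/15 = -1)
n(F) = 30 - 73/F (n(F) = -73/F - 30/(-1) = -73/F - 30*(-1) = -73/F + 30 = 30 - 73/F)
o(Q, h) = -116 + 144*Q + Q*h
n(113) - o(153, -176) = (30 - 73/113) - (-116 + 144*153 + 153*(-176)) = (30 - 73*1/113) - (-116 + 22032 - 26928) = (30 - 73/113) - 1*(-5012) = 3317/113 + 5012 = 569673/113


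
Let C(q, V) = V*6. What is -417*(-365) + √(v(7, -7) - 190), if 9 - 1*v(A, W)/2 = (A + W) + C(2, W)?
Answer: 152205 + 2*I*√22 ≈ 1.5221e+5 + 9.3808*I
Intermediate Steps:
C(q, V) = 6*V
v(A, W) = 18 - 14*W - 2*A (v(A, W) = 18 - 2*((A + W) + 6*W) = 18 - 2*(A + 7*W) = 18 + (-14*W - 2*A) = 18 - 14*W - 2*A)
-417*(-365) + √(v(7, -7) - 190) = -417*(-365) + √((18 - 14*(-7) - 2*7) - 190) = 152205 + √((18 + 98 - 14) - 190) = 152205 + √(102 - 190) = 152205 + √(-88) = 152205 + 2*I*√22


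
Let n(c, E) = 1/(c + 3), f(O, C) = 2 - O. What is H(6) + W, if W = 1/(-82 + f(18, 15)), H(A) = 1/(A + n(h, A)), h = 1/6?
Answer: 871/5880 ≈ 0.14813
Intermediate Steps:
h = 1/6 (h = 1*(1/6) = 1/6 ≈ 0.16667)
n(c, E) = 1/(3 + c)
H(A) = 1/(6/19 + A) (H(A) = 1/(A + 1/(3 + 1/6)) = 1/(A + 1/(19/6)) = 1/(A + 6/19) = 1/(6/19 + A))
W = -1/98 (W = 1/(-82 + (2 - 1*18)) = 1/(-82 + (2 - 18)) = 1/(-82 - 16) = 1/(-98) = -1/98 ≈ -0.010204)
H(6) + W = 19/(6 + 19*6) - 1/98 = 19/(6 + 114) - 1/98 = 19/120 - 1/98 = 871/5880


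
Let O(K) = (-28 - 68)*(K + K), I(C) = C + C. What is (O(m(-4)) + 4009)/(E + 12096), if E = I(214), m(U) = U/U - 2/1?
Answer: 4201/12524 ≈ 0.33544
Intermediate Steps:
I(C) = 2*C
m(U) = -1 (m(U) = 1 - 2*1 = 1 - 2 = -1)
E = 428 (E = 2*214 = 428)
O(K) = -192*K
(O(m(-4)) + 4009)/(E + 12096) = (-192*(-1) + 4009)/(428 + 12096) = (192 + 4009)/12524 = 4201*(1/12524) = 4201/12524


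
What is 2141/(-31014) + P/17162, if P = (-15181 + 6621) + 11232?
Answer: 23062783/266131134 ≈ 0.086659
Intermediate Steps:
P = 2672 (P = -8560 + 11232 = 2672)
2141/(-31014) + P/17162 = 2141/(-31014) + 2672/17162 = 2141*(-1/31014) + 2672*(1/17162) = -2141/31014 + 1336/8581 = 23062783/266131134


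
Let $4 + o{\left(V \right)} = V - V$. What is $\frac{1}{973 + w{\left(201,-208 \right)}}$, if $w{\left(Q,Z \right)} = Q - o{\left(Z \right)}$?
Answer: $\frac{1}{1178} \approx 0.0008489$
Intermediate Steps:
$o{\left(V \right)} = -4$ ($o{\left(V \right)} = -4 + \left(V - V\right) = -4 + 0 = -4$)
$w{\left(Q,Z \right)} = 4 + Q$ ($w{\left(Q,Z \right)} = Q - -4 = Q + 4 = 4 + Q$)
$\frac{1}{973 + w{\left(201,-208 \right)}} = \frac{1}{973 + \left(4 + 201\right)} = \frac{1}{973 + 205} = \frac{1}{1178}$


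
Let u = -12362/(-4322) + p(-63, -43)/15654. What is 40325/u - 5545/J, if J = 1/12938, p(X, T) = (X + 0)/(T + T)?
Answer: -198953561909691390/2773756769 ≈ -7.1727e+7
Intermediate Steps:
p(X, T) = X/(2*T) (p(X, T) = X/((2*T)) = X*(1/(2*T)) = X/(2*T))
J = 1/12938 ≈ 7.7292e-5
u = 2773756769/969744428 (u = -12362/(-4322) + ((½)*(-63)/(-43))/15654 = -12362*(-1/4322) + ((½)*(-63)*(-1/43))*(1/15654) = 6181/2161 + (63/86)*(1/15654) = 6181/2161 + 21/448748 = 2773756769/969744428 ≈ 2.8603)
40325/u - 5545/J = 40325/(2773756769/969744428) - 5545/1/12938 = 40325*(969744428/2773756769) - 5545*12938 = 39104944059100/2773756769 - 71741210 = -198953561909691390/2773756769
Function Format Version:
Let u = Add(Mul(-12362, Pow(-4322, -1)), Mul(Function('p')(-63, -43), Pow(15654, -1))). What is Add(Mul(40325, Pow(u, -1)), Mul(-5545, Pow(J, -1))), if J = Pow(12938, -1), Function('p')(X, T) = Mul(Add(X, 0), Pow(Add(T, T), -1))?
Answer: Rational(-198953561909691390, 2773756769) ≈ -7.1727e+7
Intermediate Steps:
Function('p')(X, T) = Mul(Rational(1, 2), X, Pow(T, -1)) (Function('p')(X, T) = Mul(X, Pow(Mul(2, T), -1)) = Mul(X, Mul(Rational(1, 2), Pow(T, -1))) = Mul(Rational(1, 2), X, Pow(T, -1)))
J = Rational(1, 12938) ≈ 7.7292e-5
u = Rational(2773756769, 969744428) (u = Add(Mul(-12362, Pow(-4322, -1)), Mul(Mul(Rational(1, 2), -63, Pow(-43, -1)), Pow(15654, -1))) = Add(Mul(-12362, Rational(-1, 4322)), Mul(Mul(Rational(1, 2), -63, Rational(-1, 43)), Rational(1, 15654))) = Add(Rational(6181, 2161), Mul(Rational(63, 86), Rational(1, 15654))) = Add(Rational(6181, 2161), Rational(21, 448748)) = Rational(2773756769, 969744428) ≈ 2.8603)
Add(Mul(40325, Pow(u, -1)), Mul(-5545, Pow(J, -1))) = Add(Mul(40325, Pow(Rational(2773756769, 969744428), -1)), Mul(-5545, Pow(Rational(1, 12938), -1))) = Add(Mul(40325, Rational(969744428, 2773756769)), Mul(-5545, 12938)) = Add(Rational(39104944059100, 2773756769), -71741210) = Rational(-198953561909691390, 2773756769)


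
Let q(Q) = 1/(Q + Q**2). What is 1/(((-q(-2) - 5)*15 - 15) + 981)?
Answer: 2/1767 ≈ 0.0011319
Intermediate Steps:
1/(((-q(-2) - 5)*15 - 15) + 981) = 1/(((-1/((-2)*(1 - 2)) - 5)*15 - 15) + 981) = 1/(((-(-1)/(2*(-1)) - 5)*15 - 15) + 981) = 1/(((-(-1)*(-1)/2 - 5)*15 - 15) + 981) = 1/(((-1*1/2 - 5)*15 - 15) + 981) = 1/(((-1/2 - 5)*15 - 15) + 981) = 1/((-11/2*15 - 15) + 981) = 1/((-165/2 - 15) + 981) = 1/(-195/2 + 981) = 1/(1767/2) = 2/1767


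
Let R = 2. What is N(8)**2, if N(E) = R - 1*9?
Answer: 49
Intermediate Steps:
N(E) = -7 (N(E) = 2 - 1*9 = 2 - 9 = -7)
N(8)**2 = (-7)**2 = 49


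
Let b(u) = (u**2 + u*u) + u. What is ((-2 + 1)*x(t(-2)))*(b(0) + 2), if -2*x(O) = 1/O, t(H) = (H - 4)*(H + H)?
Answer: 1/24 ≈ 0.041667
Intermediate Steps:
t(H) = 2*H*(-4 + H) (t(H) = (-4 + H)*(2*H) = 2*H*(-4 + H))
b(u) = u + 2*u**2 (b(u) = (u**2 + u**2) + u = 2*u**2 + u = u + 2*u**2)
x(O) = -1/(2*O)
((-2 + 1)*x(t(-2)))*(b(0) + 2) = ((-2 + 1)*(-(-1/(4*(-4 - 2)))/2))*(0*(1 + 2*0) + 2) = (-(-1)/(2*(2*(-2)*(-6))))*(0*(1 + 0) + 2) = (-(-1)/(2*24))*(0*1 + 2) = (-(-1)/(2*24))*(0 + 2) = -1*(-1/48)*2 = (1/48)*2 = 1/24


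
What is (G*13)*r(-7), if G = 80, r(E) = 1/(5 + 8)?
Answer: 80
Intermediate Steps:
r(E) = 1/13
(G*13)*r(-7) = (80*13)*(1/13) = 1040*(1/13) = 80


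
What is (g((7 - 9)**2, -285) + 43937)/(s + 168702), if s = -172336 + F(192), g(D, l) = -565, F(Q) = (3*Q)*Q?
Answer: 21686/53479 ≈ 0.40551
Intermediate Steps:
F(Q) = 3*Q**2
s = -61744 (s = -172336 + 3*192**2 = -172336 + 3*36864 = -172336 + 110592 = -61744)
(g((7 - 9)**2, -285) + 43937)/(s + 168702) = (-565 + 43937)/(-61744 + 168702) = 43372/106958 = 43372*(1/106958) = 21686/53479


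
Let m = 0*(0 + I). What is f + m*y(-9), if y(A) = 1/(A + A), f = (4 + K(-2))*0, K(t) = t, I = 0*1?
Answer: 0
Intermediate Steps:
I = 0
f = 0 (f = (4 - 2)*0 = 2*0 = 0)
m = 0 (m = 0*(0 + 0) = 0*0 = 0)
y(A) = 1/(2*A)
f + m*y(-9) = 0 + 0*((1/2)/(-9)) = 0 + 0*((1/2)*(-1/9)) = 0 + 0*(-1/18) = 0 + 0 = 0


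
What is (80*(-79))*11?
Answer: -69520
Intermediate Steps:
(80*(-79))*11 = -6320*11 = -69520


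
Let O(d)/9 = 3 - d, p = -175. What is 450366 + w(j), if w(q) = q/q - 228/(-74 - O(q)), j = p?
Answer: 188703830/419 ≈ 4.5037e+5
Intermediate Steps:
j = -175
O(d) = 27 - 9*d (O(d) = 9*(3 - d) = 27 - 9*d)
w(q) = 1 - 228/(-101 + 9*q) (w(q) = q/q - 228/(-74 - (27 - 9*q)) = 1 - 228/(-74 + (-27 + 9*q)) = 1 - 228/(-101 + 9*q))
450366 + w(j) = 450366 + (-329 + 9*(-175))/(-101 + 9*(-175)) = 450366 + (-329 - 1575)/(-101 - 1575) = 450366 - 1904/(-1676) = 450366 - 1/1676*(-1904) = 450366 + 476/419 = 188703830/419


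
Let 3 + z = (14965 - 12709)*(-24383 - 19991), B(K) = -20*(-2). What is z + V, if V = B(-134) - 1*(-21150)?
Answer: -100086557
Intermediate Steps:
B(K) = 40
z = -100107747 (z = -3 + (14965 - 12709)*(-24383 - 19991) = -3 + 2256*(-44374) = -3 - 100107744 = -100107747)
V = 21190 (V = 40 - 1*(-21150) = 40 + 21150 = 21190)
z + V = -100107747 + 21190 = -100086557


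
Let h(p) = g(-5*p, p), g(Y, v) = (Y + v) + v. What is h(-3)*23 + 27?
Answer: 234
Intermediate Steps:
g(Y, v) = Y + 2*v
h(p) = -3*p (h(p) = -5*p + 2*p = -3*p)
h(-3)*23 + 27 = -3*(-3)*23 + 27 = 9*23 + 27 = 207 + 27 = 234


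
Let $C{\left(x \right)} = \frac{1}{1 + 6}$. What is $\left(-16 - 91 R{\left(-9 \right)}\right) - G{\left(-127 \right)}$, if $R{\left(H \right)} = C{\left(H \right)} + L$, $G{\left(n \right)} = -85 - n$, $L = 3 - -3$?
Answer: $-617$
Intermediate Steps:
$C{\left(x \right)} = \frac{1}{7}$
$L = 6$ ($L = 3 + 3 = 6$)
$R{\left(H \right)} = \frac{43}{7}$ ($R{\left(H \right)} = \frac{1}{7} + 6 = \frac{43}{7}$)
$\left(-16 - 91 R{\left(-9 \right)}\right) - G{\left(-127 \right)} = \left(-16 - 559\right) - \left(-85 - -127\right) = \left(-16 - 559\right) - \left(-85 + 127\right) = -575 - 42 = -617$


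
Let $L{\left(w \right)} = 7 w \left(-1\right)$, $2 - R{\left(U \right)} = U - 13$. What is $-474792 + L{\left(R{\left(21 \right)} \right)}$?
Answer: $-474750$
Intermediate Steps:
$R{\left(U \right)} = 15 - U$ ($R{\left(U \right)} = 2 - \left(U - 13\right) = 2 - \left(-13 + U\right) = 15 - U$)
$L{\left(w \right)} = - 7 w$
$-474792 + L{\left(R{\left(21 \right)} \right)} = -474792 - 7 \left(15 - 21\right) = -474792 - -42 = -474792 + 42 = -474750$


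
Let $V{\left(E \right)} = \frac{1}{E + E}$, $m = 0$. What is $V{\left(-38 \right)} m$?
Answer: $0$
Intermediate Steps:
$V{\left(E \right)} = \frac{1}{2 E}$
$V{\left(-38 \right)} m = \frac{1}{2 \left(-38\right)} 0 = \frac{1}{2} \left(- \frac{1}{38}\right) 0 = \left(- \frac{1}{76}\right) 0 = 0$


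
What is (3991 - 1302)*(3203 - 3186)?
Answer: 45713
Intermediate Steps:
(3991 - 1302)*(3203 - 3186) = 2689*17 = 45713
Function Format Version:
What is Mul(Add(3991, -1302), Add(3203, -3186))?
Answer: 45713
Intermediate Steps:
Mul(Add(3991, -1302), Add(3203, -3186)) = Mul(2689, 17) = 45713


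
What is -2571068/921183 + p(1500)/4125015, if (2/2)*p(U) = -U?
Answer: -78570932152/28147360687 ≈ -2.7914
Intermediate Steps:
p(U) = -U
-2571068/921183 + p(1500)/4125015 = -2571068/921183 - 1*1500/4125015 = -2571068*1/921183 - 1500*1/4125015 = -2571068/921183 - 100/275001 = -78570932152/28147360687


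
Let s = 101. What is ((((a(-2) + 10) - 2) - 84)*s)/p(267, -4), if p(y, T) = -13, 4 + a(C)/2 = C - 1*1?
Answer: 9090/13 ≈ 699.23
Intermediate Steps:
a(C) = -10 + 2*C (a(C) = -8 + 2*(C - 1*1) = -8 + 2*(C - 1) = -8 + 2*(-1 + C) = -8 + (-2 + 2*C) = -10 + 2*C)
((((a(-2) + 10) - 2) - 84)*s)/p(267, -4) = (((((-10 + 2*(-2)) + 10) - 2) - 84)*101)/(-13) = (((((-10 - 4) + 10) - 2) - 84)*101)*(-1/13) = ((((-14 + 10) - 2) - 84)*101)*(-1/13) = (((-4 - 2) - 84)*101)*(-1/13) = ((-6 - 84)*101)*(-1/13) = -90*101*(-1/13) = -9090*(-1/13) = 9090/13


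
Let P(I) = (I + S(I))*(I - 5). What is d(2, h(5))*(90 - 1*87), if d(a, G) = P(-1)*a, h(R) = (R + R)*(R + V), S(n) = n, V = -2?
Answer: 72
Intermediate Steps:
h(R) = 2*R*(-2 + R) (h(R) = (R + R)*(R - 2) = (2*R)*(-2 + R) = 2*R*(-2 + R))
P(I) = 2*I*(-5 + I) (P(I) = (I + I)*(I - 5) = (2*I)*(-5 + I) = 2*I*(-5 + I))
d(a, G) = 12*a (d(a, G) = (2*(-1)*(-5 - 1))*a = (2*(-1)*(-6))*a = 12*a)
d(2, h(5))*(90 - 1*87) = (12*2)*(90 - 1*87) = 24*(90 - 87) = 24*3 = 72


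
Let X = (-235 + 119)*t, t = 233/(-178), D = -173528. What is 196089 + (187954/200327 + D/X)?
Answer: 263882286605457/1353609539 ≈ 1.9495e+5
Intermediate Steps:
t = -233/178 (t = 233*(-1/178) = -233/178 ≈ -1.3090)
X = 13514/89 (X = (-235 + 119)*(-233/178) = -116*(-233/178) = 13514/89 ≈ 151.84)
196089 + (187954/200327 + D/X) = 196089 + (187954/200327 - 173528/13514/89) = 196089 + (187954*(1/200327) - 173528*89/13514) = 196089 + (187954/200327 - 7721996/6757) = 196089 - 1545654287514/1353609539 = 263882286605457/1353609539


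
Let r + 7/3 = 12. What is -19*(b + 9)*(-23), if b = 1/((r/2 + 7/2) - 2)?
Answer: 4002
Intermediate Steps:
r = 29/3 (r = -7/3 + 12 = 29/3 ≈ 9.6667)
b = 3/19 (b = 1/(((29/3)/2 + 7/2) - 2) = 1/(((29/3)*(1/2) + 7*(1/2)) - 2) = 1/((29/6 + 7/2) - 2) = 1/(25/3 - 2) = 1/(19/3) = 3/19 ≈ 0.15789)
-19*(b + 9)*(-23) = -19*(3/19 + 9)*(-23) = -19*174/19*(-23) = -174*(-23) = 4002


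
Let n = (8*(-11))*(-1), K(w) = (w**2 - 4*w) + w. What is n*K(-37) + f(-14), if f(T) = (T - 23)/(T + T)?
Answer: 3646757/28 ≈ 1.3024e+5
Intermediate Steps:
K(w) = w**2 - 3*w
f(T) = (-23 + T)/(2*T) (f(T) = (-23 + T)/((2*T)) = (-23 + T)*(1/(2*T)) = (-23 + T)/(2*T))
n = 88 (n = -88*(-1) = 88)
n*K(-37) + f(-14) = 88*(-37*(-3 - 37)) + (1/2)*(-23 - 14)/(-14) = 88*(-37*(-40)) + (1/2)*(-1/14)*(-37) = 88*1480 + 37/28 = 130240 + 37/28 = 3646757/28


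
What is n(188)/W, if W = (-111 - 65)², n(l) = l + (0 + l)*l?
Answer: 8883/7744 ≈ 1.1471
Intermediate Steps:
n(l) = l + l² (n(l) = l + l*l = l + l²)
W = 30976 (W = (-176)² = 30976)
n(188)/W = (188*(1 + 188))/30976 = (188*189)*(1/30976) = 35532*(1/30976) = 8883/7744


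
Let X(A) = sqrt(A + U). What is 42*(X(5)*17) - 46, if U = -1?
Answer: 1382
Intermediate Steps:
X(A) = sqrt(-1 + A) (X(A) = sqrt(A - 1) = sqrt(-1 + A))
42*(X(5)*17) - 46 = 42*(sqrt(-1 + 5)*17) - 46 = 42*(sqrt(4)*17) - 46 = 42*(2*17) - 46 = 42*34 - 46 = 1428 - 46 = 1382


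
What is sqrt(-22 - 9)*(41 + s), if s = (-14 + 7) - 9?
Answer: 25*I*sqrt(31) ≈ 139.19*I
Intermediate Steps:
s = -16 (s = -7 - 9 = -16)
sqrt(-22 - 9)*(41 + s) = sqrt(-22 - 9)*(41 - 16) = sqrt(-31)*25 = (I*sqrt(31))*25 = 25*I*sqrt(31)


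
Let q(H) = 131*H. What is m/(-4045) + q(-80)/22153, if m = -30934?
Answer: 642889302/89608885 ≈ 7.1744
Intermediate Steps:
m/(-4045) + q(-80)/22153 = -30934/(-4045) + (131*(-80))/22153 = -30934*(-1/4045) - 10480*1/22153 = 30934/4045 - 10480/22153 = 642889302/89608885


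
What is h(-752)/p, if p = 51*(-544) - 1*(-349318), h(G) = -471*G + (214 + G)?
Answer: 176827/160787 ≈ 1.0998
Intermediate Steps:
h(G) = 214 - 470*G
p = 321574 (p = -27744 + 349318 = 321574)
h(-752)/p = (214 - 470*(-752))/321574 = (214 + 353440)*(1/321574) = 353654*(1/321574) = 176827/160787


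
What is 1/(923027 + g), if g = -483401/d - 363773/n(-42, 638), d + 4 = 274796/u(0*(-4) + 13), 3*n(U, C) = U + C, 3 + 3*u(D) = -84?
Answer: 40961888/37736013198465 ≈ 1.0855e-6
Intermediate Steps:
u(D) = -29 (u(D) = -1 + (⅓)*(-84) = -1 - 28 = -29)
n(U, C) = C/3 + U/3 (n(U, C) = (U + C)/3 = (C + U)/3 = C/3 + U/3)
d = -274912/29 (d = -4 + 274796/(-29) = -4 + 274796*(-1/29) = -4 - 274796/29 = -274912/29 ≈ -9479.7)
g = -72915396511/40961888 (g = -483401/(-274912/29) - 363773/((⅓)*638 + (⅓)*(-42)) = -483401*(-29/274912) - 363773/(638/3 - 14) = 14018629/274912 - 363773/596/3 = 14018629/274912 - 363773*3/596 = 14018629/274912 - 1091319/596 = -72915396511/40961888 ≈ -1780.1)
1/(923027 + g) = 1/(923027 - 72915396511/40961888) = 1/(37736013198465/40961888) = 40961888/37736013198465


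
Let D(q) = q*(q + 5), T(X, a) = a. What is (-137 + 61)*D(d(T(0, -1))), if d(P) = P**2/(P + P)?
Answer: 171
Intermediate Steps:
d(P) = P/2 (d(P) = P**2/((2*P)) = (1/(2*P))*P**2 = P/2)
D(q) = q*(5 + q)
(-137 + 61)*D(d(T(0, -1))) = (-137 + 61)*(((1/2)*(-1))*(5 + (1/2)*(-1))) = -(-38)*(5 - 1/2) = -(-38)*9/2 = -76*(-9/4) = 171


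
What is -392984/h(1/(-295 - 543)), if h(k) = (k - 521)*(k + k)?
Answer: -137985328048/436599 ≈ -3.1605e+5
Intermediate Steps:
h(k) = 2*k*(-521 + k) (h(k) = (-521 + k)*(2*k) = 2*k*(-521 + k))
-392984/h(1/(-295 - 543)) = -392984*(-295 - 543)/(2*(-521 + 1/(-295 - 543))) = -392984*(-419/(-521 + 1/(-838))) = -392984*(-419/(-521 - 1/838)) = -392984/(2*(-1/838)*(-436599/838)) = -392984/436599/351122 = -392984*351122/436599 = -137985328048/436599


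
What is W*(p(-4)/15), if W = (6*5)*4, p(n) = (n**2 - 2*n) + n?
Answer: 160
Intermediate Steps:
p(n) = n**2 - n
W = 120 (W = 30*4 = 120)
W*(p(-4)/15) = 120*(-4*(-1 - 4)/15) = 120*(-4*(-5)*(1/15)) = 120*(20*(1/15)) = 120*(4/3) = 160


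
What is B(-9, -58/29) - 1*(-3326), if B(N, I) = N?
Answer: 3317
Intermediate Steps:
B(-9, -58/29) - 1*(-3326) = -9 - 1*(-3326) = -9 + 3326 = 3317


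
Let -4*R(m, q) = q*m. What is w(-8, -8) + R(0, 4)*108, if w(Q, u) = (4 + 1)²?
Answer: 25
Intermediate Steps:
R(m, q) = -m*q/4 (R(m, q) = -q*m/4 = -m*q/4)
w(Q, u) = 25 (w(Q, u) = 5² = 25)
w(-8, -8) + R(0, 4)*108 = 25 - ¼*0*4*108 = 25 + 0*108 = 25 + 0 = 25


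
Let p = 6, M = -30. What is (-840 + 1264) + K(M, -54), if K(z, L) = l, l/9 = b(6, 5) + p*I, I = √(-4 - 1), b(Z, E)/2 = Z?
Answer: 532 + 54*I*√5 ≈ 532.0 + 120.75*I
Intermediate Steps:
b(Z, E) = 2*Z
I = I*√5 (I = √(-5) = I*√5 ≈ 2.2361*I)
l = 108 + 54*I*√5 (l = 9*(2*6 + 6*(I*√5)) = 9*(12 + 6*I*√5) = 108 + 54*I*√5 ≈ 108.0 + 120.75*I)
K(z, L) = 108 + 54*I*√5
(-840 + 1264) + K(M, -54) = (-840 + 1264) + (108 + 54*I*√5) = 424 + (108 + 54*I*√5) = 532 + 54*I*√5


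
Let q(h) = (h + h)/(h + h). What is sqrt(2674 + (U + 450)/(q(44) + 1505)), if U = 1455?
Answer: 17*sqrt(2332794)/502 ≈ 51.723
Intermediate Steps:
q(h) = 1 (q(h) = (2*h)/((2*h)) = (2*h)*(1/(2*h)) = 1)
sqrt(2674 + (U + 450)/(q(44) + 1505)) = sqrt(2674 + (1455 + 450)/(1 + 1505)) = sqrt(2674 + 1905/1506) = sqrt(2674 + 1905*(1/1506)) = sqrt(2674 + 635/502) = sqrt(1342983/502) = 17*sqrt(2332794)/502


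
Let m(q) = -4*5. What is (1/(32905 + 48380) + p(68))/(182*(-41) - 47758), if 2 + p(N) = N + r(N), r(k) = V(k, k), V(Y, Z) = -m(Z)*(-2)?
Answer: -2113411/4488557700 ≈ -0.00047084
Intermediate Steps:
m(q) = -20
V(Y, Z) = -40 (V(Y, Z) = -1*(-20)*(-2) = 20*(-2) = -40)
r(k) = -40
p(N) = -42 + N (p(N) = -2 + (N - 40) = -2 + (-40 + N) = -42 + N)
(1/(32905 + 48380) + p(68))/(182*(-41) - 47758) = (1/(32905 + 48380) + (-42 + 68))/(182*(-41) - 47758) = (1/81285 + 26)/(-7462 - 47758) = (1/81285 + 26)/(-55220) = (2113411/81285)*(-1/55220) = -2113411/4488557700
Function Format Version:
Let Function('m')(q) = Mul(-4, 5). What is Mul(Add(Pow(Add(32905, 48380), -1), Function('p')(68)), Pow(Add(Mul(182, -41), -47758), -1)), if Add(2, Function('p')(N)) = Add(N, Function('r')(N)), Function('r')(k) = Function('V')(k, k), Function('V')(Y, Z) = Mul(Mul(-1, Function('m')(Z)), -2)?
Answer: Rational(-2113411, 4488557700) ≈ -0.00047084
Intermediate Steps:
Function('m')(q) = -20
Function('V')(Y, Z) = -40 (Function('V')(Y, Z) = Mul(Mul(-1, -20), -2) = Mul(20, -2) = -40)
Function('r')(k) = -40
Function('p')(N) = Add(-42, N) (Function('p')(N) = Add(-2, Add(N, -40)) = Add(-2, Add(-40, N)) = Add(-42, N))
Mul(Add(Pow(Add(32905, 48380), -1), Function('p')(68)), Pow(Add(Mul(182, -41), -47758), -1)) = Mul(Add(Pow(Add(32905, 48380), -1), Add(-42, 68)), Pow(Add(Mul(182, -41), -47758), -1)) = Mul(Add(Pow(81285, -1), 26), Pow(Add(-7462, -47758), -1)) = Mul(Add(Rational(1, 81285), 26), Pow(-55220, -1)) = Mul(Rational(2113411, 81285), Rational(-1, 55220)) = Rational(-2113411, 4488557700)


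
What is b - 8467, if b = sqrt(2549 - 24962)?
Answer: -8467 + I*sqrt(22413) ≈ -8467.0 + 149.71*I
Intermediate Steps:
b = I*sqrt(22413) (b = sqrt(-22413) = I*sqrt(22413) ≈ 149.71*I)
b - 8467 = I*sqrt(22413) - 8467 = -8467 + I*sqrt(22413)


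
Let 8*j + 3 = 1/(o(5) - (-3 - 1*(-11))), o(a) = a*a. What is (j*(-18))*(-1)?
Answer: -225/34 ≈ -6.6176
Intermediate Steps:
o(a) = a**2
j = -25/68 (j = -3/8 + 1/(8*(5**2 - (-3 - 1*(-11)))) = -3/8 + 1/(8*(25 - (-3 + 11))) = -3/8 + 1/(8*(25 - 1*8)) = -3/8 + 1/(8*(25 - 8)) = -3/8 + (1/8)/17 = -3/8 + (1/8)*(1/17) = -3/8 + 1/136 = -25/68 ≈ -0.36765)
(j*(-18))*(-1) = -25/68*(-18)*(-1) = (225/34)*(-1) = -225/34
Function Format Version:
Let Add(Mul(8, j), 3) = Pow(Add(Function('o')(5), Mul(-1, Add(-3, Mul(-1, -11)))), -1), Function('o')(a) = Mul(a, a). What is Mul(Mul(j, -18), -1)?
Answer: Rational(-225, 34) ≈ -6.6176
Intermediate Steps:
Function('o')(a) = Pow(a, 2)
j = Rational(-25, 68) (j = Add(Rational(-3, 8), Mul(Rational(1, 8), Pow(Add(Pow(5, 2), Mul(-1, Add(-3, Mul(-1, -11)))), -1))) = Add(Rational(-3, 8), Mul(Rational(1, 8), Pow(Add(25, Mul(-1, Add(-3, 11))), -1))) = Add(Rational(-3, 8), Mul(Rational(1, 8), Pow(Add(25, Mul(-1, 8)), -1))) = Add(Rational(-3, 8), Mul(Rational(1, 8), Pow(Add(25, -8), -1))) = Add(Rational(-3, 8), Mul(Rational(1, 8), Pow(17, -1))) = Add(Rational(-3, 8), Mul(Rational(1, 8), Rational(1, 17))) = Add(Rational(-3, 8), Rational(1, 136)) = Rational(-25, 68) ≈ -0.36765)
Mul(Mul(j, -18), -1) = Mul(Mul(Rational(-25, 68), -18), -1) = Mul(Rational(225, 34), -1) = Rational(-225, 34)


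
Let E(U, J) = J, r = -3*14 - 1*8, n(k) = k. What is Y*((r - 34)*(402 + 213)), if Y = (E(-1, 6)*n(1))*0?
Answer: 0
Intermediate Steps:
r = -50 (r = -42 - 8 = -50)
Y = 0 (Y = (6*1)*0 = 6*0 = 0)
Y*((r - 34)*(402 + 213)) = 0*((-50 - 34)*(402 + 213)) = 0*(-84*615) = 0*(-51660) = 0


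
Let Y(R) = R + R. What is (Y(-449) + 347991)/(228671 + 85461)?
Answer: 347093/314132 ≈ 1.1049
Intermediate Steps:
Y(R) = 2*R
(Y(-449) + 347991)/(228671 + 85461) = (2*(-449) + 347991)/(228671 + 85461) = (-898 + 347991)/314132 = 347093*(1/314132) = 347093/314132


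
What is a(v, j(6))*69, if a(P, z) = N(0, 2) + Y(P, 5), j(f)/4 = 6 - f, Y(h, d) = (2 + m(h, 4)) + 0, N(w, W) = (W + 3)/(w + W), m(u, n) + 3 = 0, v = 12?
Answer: 207/2 ≈ 103.50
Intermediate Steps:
m(u, n) = -3 (m(u, n) = -3 + 0 = -3)
N(w, W) = (3 + W)/(W + w)
Y(h, d) = -1 (Y(h, d) = (2 - 3) + 0 = -1 + 0 = -1)
j(f) = 24 - 4*f (j(f) = 4*(6 - f) = 24 - 4*f)
a(P, z) = 3/2 (a(P, z) = (3 + 2)/(2 + 0) - 1 = 5/2 - 1 = 3/2)
a(v, j(6))*69 = (3/2)*69 = 207/2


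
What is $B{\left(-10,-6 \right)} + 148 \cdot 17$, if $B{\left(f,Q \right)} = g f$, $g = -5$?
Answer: $2566$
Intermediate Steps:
$B{\left(f,Q \right)} = - 5 f$
$B{\left(-10,-6 \right)} + 148 \cdot 17 = \left(-5\right) \left(-10\right) + 148 \cdot 17 = 50 + 2516 = 2566$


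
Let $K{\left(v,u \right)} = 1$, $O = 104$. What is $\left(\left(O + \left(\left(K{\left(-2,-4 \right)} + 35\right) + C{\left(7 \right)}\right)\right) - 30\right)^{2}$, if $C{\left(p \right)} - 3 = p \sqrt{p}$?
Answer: $13112 + 1582 \sqrt{7} \approx 17298.0$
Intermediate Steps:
$C{\left(p \right)} = 3 + p^{\frac{3}{2}}$ ($C{\left(p \right)} = 3 + p \sqrt{p} = 3 + p^{\frac{3}{2}}$)
$\left(\left(O + \left(\left(K{\left(-2,-4 \right)} + 35\right) + C{\left(7 \right)}\right)\right) - 30\right)^{2} = \left(\left(104 + \left(\left(1 + 35\right) + \left(3 + 7^{\frac{3}{2}}\right)\right)\right) - 30\right)^{2} = \left(\left(104 + \left(36 + \left(3 + 7 \sqrt{7}\right)\right)\right) - 30\right)^{2} = \left(\left(104 + \left(39 + 7 \sqrt{7}\right)\right) - 30\right)^{2} = \left(\left(143 + 7 \sqrt{7}\right) - 30\right)^{2} = \left(113 + 7 \sqrt{7}\right)^{2}$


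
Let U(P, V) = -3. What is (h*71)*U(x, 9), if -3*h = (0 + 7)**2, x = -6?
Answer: 3479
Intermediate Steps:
h = -49/3 (h = -(0 + 7)**2/3 = -1/3*7**2 = -1/3*49 = -49/3 ≈ -16.333)
(h*71)*U(x, 9) = -49/3*71*(-3) = -3479/3*(-3) = 3479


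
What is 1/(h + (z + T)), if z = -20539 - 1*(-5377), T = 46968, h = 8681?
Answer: 1/40487 ≈ 2.4699e-5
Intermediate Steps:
z = -15162 (z = -20539 + 5377 = -15162)
1/(h + (z + T)) = 1/(8681 + (-15162 + 46968)) = 1/(8681 + 31806) = 1/40487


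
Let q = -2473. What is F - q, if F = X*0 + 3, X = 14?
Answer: 2476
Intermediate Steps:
F = 3 (F = 14*0 + 3 = 0 + 3 = 3)
F - q = 3 - 1*(-2473) = 3 + 2473 = 2476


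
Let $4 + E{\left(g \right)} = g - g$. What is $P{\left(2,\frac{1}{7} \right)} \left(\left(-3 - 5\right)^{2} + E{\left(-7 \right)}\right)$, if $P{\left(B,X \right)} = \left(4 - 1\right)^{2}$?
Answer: $540$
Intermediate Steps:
$E{\left(g \right)} = -4$ ($E{\left(g \right)} = -4 + \left(g - g\right) = -4 + 0 = -4$)
$P{\left(B,X \right)} = 9$ ($P{\left(B,X \right)} = 3^{2} = 9$)
$P{\left(2,\frac{1}{7} \right)} \left(\left(-3 - 5\right)^{2} + E{\left(-7 \right)}\right) = 9 \left(\left(-3 - 5\right)^{2} - 4\right) = 9 \left(\left(-8\right)^{2} - 4\right) = 9 \left(64 - 4\right) = 9 \cdot 60 = 540$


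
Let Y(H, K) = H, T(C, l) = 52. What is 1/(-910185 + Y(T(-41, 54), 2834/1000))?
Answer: -1/910133 ≈ -1.0987e-6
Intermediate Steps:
1/(-910185 + Y(T(-41, 54), 2834/1000)) = 1/(-910185 + 52) = 1/(-910133) = -1/910133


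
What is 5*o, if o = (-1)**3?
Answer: -5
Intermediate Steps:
o = -1
5*o = 5*(-1) = -5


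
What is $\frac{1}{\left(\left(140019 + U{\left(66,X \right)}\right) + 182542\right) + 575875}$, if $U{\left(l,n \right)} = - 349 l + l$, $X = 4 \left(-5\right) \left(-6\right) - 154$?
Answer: $\frac{1}{875468} \approx 1.1422 \cdot 10^{-6}$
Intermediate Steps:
$X = -34$ ($X = \left(-20\right) \left(-6\right) - 154 = 120 - 154 = -34$)
$U{\left(l,n \right)} = - 348 l$
$\frac{1}{\left(\left(140019 + U{\left(66,X \right)}\right) + 182542\right) + 575875} = \frac{1}{\left(\left(140019 - 22968\right) + 182542\right) + 575875} = \frac{1}{\left(117051 + 182542\right) + 575875} = \frac{1}{299593 + 575875} = \frac{1}{875468}$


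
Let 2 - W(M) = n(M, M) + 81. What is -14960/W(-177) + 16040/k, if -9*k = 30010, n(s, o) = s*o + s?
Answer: -405955756/93724231 ≈ -4.3314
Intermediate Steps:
n(s, o) = s + o*s (n(s, o) = o*s + s = s + o*s)
k = -30010/9 (k = -1/9*30010 = -30010/9 ≈ -3334.4)
W(M) = -79 - M*(1 + M) (W(M) = 2 - (M*(1 + M) + 81) = 2 - (81 + M*(1 + M)) = 2 + (-81 - M*(1 + M)) = -79 - M*(1 + M))
-14960/W(-177) + 16040/k = -14960/(-79 - 1*(-177)*(1 - 177)) + 16040/(-30010/9) = -14960/(-79 - 1*(-177)*(-176)) + 16040*(-9/30010) = -14960/(-79 - 31152) - 14436/3001 = -14960/(-31231) - 14436/3001 = -14960*(-1/31231) - 14436/3001 = 14960/31231 - 14436/3001 = -405955756/93724231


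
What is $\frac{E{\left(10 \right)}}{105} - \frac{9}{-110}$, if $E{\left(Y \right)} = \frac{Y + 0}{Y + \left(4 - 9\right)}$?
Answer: $\frac{233}{2310} \approx 0.10087$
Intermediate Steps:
$E{\left(Y \right)} = \frac{Y}{-5 + Y}$ ($E{\left(Y \right)} = \frac{Y}{Y + \left(4 - 9\right)} = \frac{Y}{Y - 5} = \frac{Y}{-5 + Y}$)
$\frac{E{\left(10 \right)}}{105} - \frac{9}{-110} = \frac{10 \frac{1}{-5 + 10}}{105} - \frac{9}{-110} = \frac{10}{5} \cdot \frac{1}{105} - - \frac{9}{110} = 10 \cdot \frac{1}{5} \cdot \frac{1}{105} + \frac{9}{110} = 2 \cdot \frac{1}{105} + \frac{9}{110} = \frac{2}{105} + \frac{9}{110} = \frac{233}{2310}$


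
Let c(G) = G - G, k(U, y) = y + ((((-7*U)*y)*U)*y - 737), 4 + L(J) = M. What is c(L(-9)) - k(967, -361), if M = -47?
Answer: 853032136081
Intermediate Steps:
L(J) = -51 (L(J) = -4 - 47 = -51)
k(U, y) = -737 + y - 7*U²*y² (k(U, y) = y + (((-7*U*y)*U)*y - 737) = y + ((-7*y*U²)*y - 737) = y + (-7*U²*y² - 737) = y + (-737 - 7*U²*y²) = -737 + y - 7*U²*y²)
c(G) = 0
c(L(-9)) - k(967, -361) = 0 - (-737 - 361 - 7*967²*(-361)²) = 0 - (-737 - 361 - 7*935089*130321) = 0 - (-737 - 361 - 853032134983) = 0 - 1*(-853032136081) = 0 + 853032136081 = 853032136081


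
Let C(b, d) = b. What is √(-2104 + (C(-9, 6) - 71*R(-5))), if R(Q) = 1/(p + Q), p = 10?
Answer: 2*I*√13295/5 ≈ 46.122*I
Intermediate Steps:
R(Q) = 1/(10 + Q)
√(-2104 + (C(-9, 6) - 71*R(-5))) = √(-2104 + (-9 - 71/(10 - 5))) = √(-2104 + (-9 - 71/5)) = √(-2104 - 116/5) = √(-10636/5) = 2*I*√13295/5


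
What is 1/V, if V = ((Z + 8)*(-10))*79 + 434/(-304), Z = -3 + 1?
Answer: -152/720697 ≈ -0.00021091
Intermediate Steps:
Z = -2
V = -720697/152 (V = ((-2 + 8)*(-10))*79 + 434/(-304) = (6*(-10))*79 + 434*(-1/304) = -60*79 - 217/152 = -4740 - 217/152 = -720697/152 ≈ -4741.4)
1/V = 1/(-720697/152) = -152/720697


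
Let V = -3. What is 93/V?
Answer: -31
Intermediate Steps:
93/V = 93/(-3) = -⅓*93 = -31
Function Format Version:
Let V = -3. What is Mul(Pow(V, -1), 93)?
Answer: -31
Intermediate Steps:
Mul(Pow(V, -1), 93) = Mul(Pow(-3, -1), 93) = Mul(Rational(-1, 3), 93) = -31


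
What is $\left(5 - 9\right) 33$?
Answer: $-132$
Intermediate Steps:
$\left(5 - 9\right) 33 = \left(-4\right) 33 = -132$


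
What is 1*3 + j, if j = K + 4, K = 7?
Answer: 14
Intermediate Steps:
j = 11 (j = 7 + 4 = 11)
1*3 + j = 1*3 + 11 = 3 + 11 = 14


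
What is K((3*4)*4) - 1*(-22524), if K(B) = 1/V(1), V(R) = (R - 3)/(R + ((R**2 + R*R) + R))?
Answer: 22522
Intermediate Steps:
V(R) = (-3 + R)/(2*R + 2*R**2) (V(R) = (-3 + R)/(R + ((R**2 + R**2) + R)) = (-3 + R)/(R + (2*R**2 + R)) = (-3 + R)/(R + (R + 2*R**2)) = (-3 + R)/(2*R + 2*R**2))
K(B) = -2 (K(B) = 1/((1/2)*(-3 + 1)/(1*(1 + 1))) = 1/((1/2)*1*(-2)/2) = 1/((1/2)*1*(1/2)*(-2)) = 1/(-1/2) = -2)
K((3*4)*4) - 1*(-22524) = -2 - 1*(-22524) = -2 + 22524 = 22522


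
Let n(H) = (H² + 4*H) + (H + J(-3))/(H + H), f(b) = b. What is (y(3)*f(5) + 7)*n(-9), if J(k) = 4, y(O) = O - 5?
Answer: -815/6 ≈ -135.83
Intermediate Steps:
y(O) = -5 + O
n(H) = H² + 4*H + (4 + H)/(2*H) (n(H) = (H² + 4*H) + (H + 4)/(H + H) = (H² + 4*H) + (4 + H)/((2*H)) = (H² + 4*H) + (4 + H)*(1/(2*H)) = (H² + 4*H) + (4 + H)/(2*H) = H² + 4*H + (4 + H)/(2*H))
(y(3)*f(5) + 7)*n(-9) = ((-5 + 3)*5 + 7)*(½ + (-9)² + 2/(-9) + 4*(-9)) = (-2*5 + 7)*(½ + 81 + 2*(-⅑) - 36) = (-10 + 7)*(½ + 81 - 2/9 - 36) = -3*815/18 = -815/6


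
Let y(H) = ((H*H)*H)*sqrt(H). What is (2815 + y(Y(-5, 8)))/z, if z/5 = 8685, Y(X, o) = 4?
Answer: 327/4825 ≈ 0.067772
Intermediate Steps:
y(H) = H**(7/2) (y(H) = (H**2*H)*sqrt(H) = H**3*sqrt(H) = H**(7/2))
z = 43425 (z = 5*8685 = 43425)
(2815 + y(Y(-5, 8)))/z = (2815 + 4**(7/2))/43425 = (2815 + 128)*(1/43425) = 2943*(1/43425) = 327/4825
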